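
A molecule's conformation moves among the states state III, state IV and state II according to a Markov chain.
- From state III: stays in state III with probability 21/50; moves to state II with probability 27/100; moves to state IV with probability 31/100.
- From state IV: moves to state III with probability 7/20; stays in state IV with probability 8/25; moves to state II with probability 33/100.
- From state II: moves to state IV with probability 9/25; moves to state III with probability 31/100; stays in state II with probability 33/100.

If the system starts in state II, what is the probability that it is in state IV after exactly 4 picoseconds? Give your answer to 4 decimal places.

Propagate the distribution vector 4 picoseconds from state II.
After 0 picoseconds: (0.0000, 0.0000, 1.0000)
After 1 picosecond: (0.3100, 0.3600, 0.3300)
After 2 picoseconds: (0.3585, 0.3301, 0.3114)
After 3 picoseconds: (0.3626, 0.3289, 0.3085)
After 4 picoseconds: (0.3630, 0.3287, 0.3082)
P(in state IV after 4 picoseconds) = 0.3287

0.3287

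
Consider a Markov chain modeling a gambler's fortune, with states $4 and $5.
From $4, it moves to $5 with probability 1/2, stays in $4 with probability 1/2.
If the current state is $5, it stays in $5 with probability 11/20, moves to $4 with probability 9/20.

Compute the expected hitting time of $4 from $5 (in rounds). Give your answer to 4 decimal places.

2.2222

Let t(s) be the expected number of rounds to first reach $4 from state s, with t($4) = 0. Conditioning on the first round:
t($5) = 1 + 0.55·t($5)
Solving: t($5) = 2.2222.
Expected rounds from $5 to $4: 2.2222.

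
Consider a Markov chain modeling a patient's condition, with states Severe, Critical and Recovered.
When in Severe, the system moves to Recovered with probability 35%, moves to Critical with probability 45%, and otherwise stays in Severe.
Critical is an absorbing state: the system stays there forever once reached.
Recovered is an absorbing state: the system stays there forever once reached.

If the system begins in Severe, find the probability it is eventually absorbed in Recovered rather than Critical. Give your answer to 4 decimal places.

0.4375

Let h(s) be the probability of absorption at Recovered starting from transient state s. Then h(Recovered) = 1 and h(Critical) = 0. By first-step analysis:
h(Severe) = 0.2·h(Severe) + 0.45·0 + 0.35·1
Solving: h(Severe) = 0.4375.
Starting from Severe, the probability is 0.4375.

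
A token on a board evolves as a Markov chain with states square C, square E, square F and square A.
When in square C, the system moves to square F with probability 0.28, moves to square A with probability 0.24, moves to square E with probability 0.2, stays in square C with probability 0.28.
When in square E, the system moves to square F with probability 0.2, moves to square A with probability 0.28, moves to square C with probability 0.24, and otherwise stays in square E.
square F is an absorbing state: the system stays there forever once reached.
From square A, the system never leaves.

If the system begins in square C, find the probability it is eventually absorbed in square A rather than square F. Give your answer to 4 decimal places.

Let h(s) be the probability of absorption at square A starting from transient state s. Then h(square A) = 1 and h(square F) = 0. By first-step analysis:
h(square C) = 0.28·h(square C) + 0.2·h(square E) + 0.28·0 + 0.24·1
h(square E) = 0.24·h(square C) + 0.28·h(square E) + 0.2·0 + 0.28·1
Solving: h(square C) = 0.4864, h(square E) = 0.5510.
Starting from square C, the probability is 0.4864.

0.4864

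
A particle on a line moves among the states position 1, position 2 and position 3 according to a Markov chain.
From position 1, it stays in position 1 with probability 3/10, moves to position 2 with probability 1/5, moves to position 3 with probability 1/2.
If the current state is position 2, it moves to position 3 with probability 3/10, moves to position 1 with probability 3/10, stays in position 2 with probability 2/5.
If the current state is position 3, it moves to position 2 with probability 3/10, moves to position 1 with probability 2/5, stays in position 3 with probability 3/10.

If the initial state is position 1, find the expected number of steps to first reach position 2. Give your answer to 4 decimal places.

4.1379

Let t(s) be the expected number of steps to first reach position 2 from state s, with t(position 2) = 0. Conditioning on the first step:
t(position 1) = 1 + 0.3·t(position 1) + 0.5·t(position 3)
t(position 3) = 1 + 0.4·t(position 1) + 0.3·t(position 3)
Solving: t(position 1) = 4.1379, t(position 3) = 3.7931.
Expected steps from position 1 to position 2: 4.1379.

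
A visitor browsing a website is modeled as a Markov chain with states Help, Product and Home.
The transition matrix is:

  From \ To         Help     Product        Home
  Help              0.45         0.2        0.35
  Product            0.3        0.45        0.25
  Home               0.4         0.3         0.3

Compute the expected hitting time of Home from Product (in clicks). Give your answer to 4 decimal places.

Let t(s) be the expected number of clicks to first reach Home from state s, with t(Home) = 0. Conditioning on the first click:
t(Help) = 1 + 0.45·t(Help) + 0.2·t(Product)
t(Product) = 1 + 0.3·t(Help) + 0.45·t(Product)
Solving: t(Help) = 3.0928, t(Product) = 3.5052.
Expected clicks from Product to Home: 3.5052.

3.5052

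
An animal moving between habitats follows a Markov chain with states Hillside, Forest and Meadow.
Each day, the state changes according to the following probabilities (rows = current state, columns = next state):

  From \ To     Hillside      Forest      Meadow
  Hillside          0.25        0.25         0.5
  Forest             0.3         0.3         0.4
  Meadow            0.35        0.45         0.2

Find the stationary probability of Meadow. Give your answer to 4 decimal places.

Let the stationary distribution be π with π = πP and π_1 + π_2 + π_3 = 1.
π_1 = 0.25·π_1 + 0.3·π_2 + 0.35·π_3
π_2 = 0.25·π_1 + 0.3·π_2 + 0.45·π_3
Solving with the normalization constraint gives π = (0.3028, 0.3386, 0.3586).
So the stationary probability of Meadow is 0.3586.

0.3586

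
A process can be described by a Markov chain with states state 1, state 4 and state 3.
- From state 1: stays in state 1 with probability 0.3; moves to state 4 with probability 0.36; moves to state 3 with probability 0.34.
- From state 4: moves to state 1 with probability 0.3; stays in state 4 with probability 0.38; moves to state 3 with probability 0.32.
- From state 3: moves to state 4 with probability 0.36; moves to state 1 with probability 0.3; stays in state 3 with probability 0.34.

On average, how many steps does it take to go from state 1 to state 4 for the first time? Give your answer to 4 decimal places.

Let t(s) be the expected number of steps to first reach state 4 from state s, with t(state 4) = 0. Conditioning on the first step:
t(state 1) = 1 + 0.3·t(state 1) + 0.34·t(state 3)
t(state 3) = 1 + 0.3·t(state 1) + 0.34·t(state 3)
Solving: t(state 1) = 2.7778, t(state 3) = 2.7778.
Expected steps from state 1 to state 4: 2.7778.

2.7778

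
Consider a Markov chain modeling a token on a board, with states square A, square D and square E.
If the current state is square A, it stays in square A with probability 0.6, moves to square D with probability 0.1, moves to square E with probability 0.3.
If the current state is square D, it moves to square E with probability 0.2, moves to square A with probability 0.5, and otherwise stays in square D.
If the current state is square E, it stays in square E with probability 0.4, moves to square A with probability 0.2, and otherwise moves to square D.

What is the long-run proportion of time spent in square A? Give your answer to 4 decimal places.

Let the stationary distribution be π with π = πP and π_1 + π_2 + π_3 = 1.
π_1 = 0.6·π_1 + 0.5·π_2 + 0.2·π_3
π_2 = 0.1·π_1 + 0.3·π_2 + 0.4·π_3
Solving with the normalization constraint gives π = (0.4533, 0.2400, 0.3067).
So the stationary probability of square A is 0.4533.

0.4533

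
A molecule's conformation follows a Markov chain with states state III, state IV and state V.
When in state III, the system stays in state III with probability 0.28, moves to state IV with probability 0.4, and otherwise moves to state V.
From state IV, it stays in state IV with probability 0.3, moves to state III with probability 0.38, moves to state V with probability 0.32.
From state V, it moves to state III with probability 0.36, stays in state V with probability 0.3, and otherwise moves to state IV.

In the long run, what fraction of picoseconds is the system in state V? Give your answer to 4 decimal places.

0.3137

Let the stationary distribution be π with π = πP and π_1 + π_2 + π_3 = 1.
π_1 = 0.28·π_1 + 0.38·π_2 + 0.36·π_3
π_2 = 0.4·π_1 + 0.3·π_2 + 0.34·π_3
Solving with the normalization constraint gives π = (0.3398, 0.3465, 0.3137).
So the stationary probability of state V is 0.3137.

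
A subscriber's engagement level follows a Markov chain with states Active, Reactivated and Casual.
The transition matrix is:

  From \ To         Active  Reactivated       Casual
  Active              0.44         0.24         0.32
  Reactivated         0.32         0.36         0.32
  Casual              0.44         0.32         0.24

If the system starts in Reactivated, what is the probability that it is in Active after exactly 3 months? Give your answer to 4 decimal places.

Propagate the distribution vector 3 months from Reactivated.
After 0 months: (0.0000, 1.0000, 0.0000)
After 1 month: (0.3200, 0.3600, 0.3200)
After 2 months: (0.3968, 0.3088, 0.2944)
After 3 months: (0.4029, 0.3006, 0.2964)
P(in Active after 3 months) = 0.4029

0.4029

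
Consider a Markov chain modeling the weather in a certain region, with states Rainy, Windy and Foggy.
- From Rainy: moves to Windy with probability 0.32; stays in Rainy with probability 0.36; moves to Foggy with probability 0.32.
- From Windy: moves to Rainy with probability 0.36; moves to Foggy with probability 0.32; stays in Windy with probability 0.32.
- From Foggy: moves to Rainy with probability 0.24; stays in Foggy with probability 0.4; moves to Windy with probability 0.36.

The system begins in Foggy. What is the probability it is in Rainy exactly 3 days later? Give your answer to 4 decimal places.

0.3178

Propagate the distribution vector 3 days from Foggy.
After 0 days: (0.0000, 0.0000, 1.0000)
After 1 day: (0.2400, 0.3600, 0.4000)
After 2 days: (0.3120, 0.3360, 0.3520)
After 3 days: (0.3178, 0.3341, 0.3482)
P(in Rainy after 3 days) = 0.3178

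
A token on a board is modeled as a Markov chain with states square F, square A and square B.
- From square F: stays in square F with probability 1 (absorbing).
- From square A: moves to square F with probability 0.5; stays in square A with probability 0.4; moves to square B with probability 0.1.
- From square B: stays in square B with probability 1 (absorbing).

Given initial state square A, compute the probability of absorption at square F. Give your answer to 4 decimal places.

Let h(s) be the probability of absorption at square F starting from transient state s. Then h(square F) = 1 and h(square B) = 0. By first-step analysis:
h(square A) = 0.5·1 + 0.4·h(square A) + 0.1·0
Solving: h(square A) = 0.8333.
Starting from square A, the probability is 0.8333.

0.8333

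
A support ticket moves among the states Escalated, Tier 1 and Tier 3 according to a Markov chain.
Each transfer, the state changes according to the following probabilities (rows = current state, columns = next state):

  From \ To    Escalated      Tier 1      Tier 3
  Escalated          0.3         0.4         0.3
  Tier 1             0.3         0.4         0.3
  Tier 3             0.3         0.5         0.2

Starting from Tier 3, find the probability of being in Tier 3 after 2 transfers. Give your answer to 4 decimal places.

0.2800

Sum over the intermediate state after 1 transfer:
P = P(Tier 3→Escalated)·P(Escalated→Tier 3) + P(Tier 3→Tier 1)·P(Tier 1→Tier 3) + P(Tier 3→Tier 3)·P(Tier 3→Tier 3)
  = 0.3×0.3 + 0.5×0.3 + 0.2×0.2
  = 0.0900 + 0.1500 + 0.0400 = 0.2800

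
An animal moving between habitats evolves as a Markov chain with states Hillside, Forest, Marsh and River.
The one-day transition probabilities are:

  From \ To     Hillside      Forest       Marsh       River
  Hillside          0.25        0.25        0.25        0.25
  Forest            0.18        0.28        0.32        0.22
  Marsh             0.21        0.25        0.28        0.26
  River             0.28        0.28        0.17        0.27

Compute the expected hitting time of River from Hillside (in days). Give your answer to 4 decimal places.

4.0811

Let t(s) be the expected number of days to first reach River from state s, with t(River) = 0. Conditioning on the first day:
t(Hillside) = 1 + 0.25·t(Hillside) + 0.25·t(Forest) + 0.25·t(Marsh)
t(Forest) = 1 + 0.18·t(Hillside) + 0.28·t(Forest) + 0.32·t(Marsh)
t(Marsh) = 1 + 0.21·t(Hillside) + 0.25·t(Forest) + 0.28·t(Marsh)
Solving: t(Hillside) = 4.0811, t(Forest) = 4.2043, t(Marsh) = 4.0390.
Expected days from Hillside to River: 4.0811.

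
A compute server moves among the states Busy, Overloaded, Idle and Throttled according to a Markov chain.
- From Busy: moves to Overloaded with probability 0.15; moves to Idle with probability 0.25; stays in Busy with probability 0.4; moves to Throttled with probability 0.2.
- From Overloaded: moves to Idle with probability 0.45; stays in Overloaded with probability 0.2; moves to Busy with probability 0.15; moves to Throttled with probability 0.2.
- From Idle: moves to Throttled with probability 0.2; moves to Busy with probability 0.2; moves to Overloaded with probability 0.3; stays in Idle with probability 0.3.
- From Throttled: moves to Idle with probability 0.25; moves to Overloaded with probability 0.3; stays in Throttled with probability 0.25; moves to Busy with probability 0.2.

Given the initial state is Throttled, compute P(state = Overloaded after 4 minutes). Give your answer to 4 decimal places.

Propagate the distribution vector 4 minutes from Throttled.
After 0 minutes: (0.0000, 0.0000, 0.0000, 1.0000)
After 1 minute: (0.2000, 0.3000, 0.2500, 0.2500)
After 2 minutes: (0.2250, 0.2400, 0.3225, 0.2125)
After 3 minutes: (0.2330, 0.2423, 0.3141, 0.2106)
After 4 minutes: (0.2345, 0.2408, 0.3142, 0.2105)
P(in Overloaded after 4 minutes) = 0.2408

0.2408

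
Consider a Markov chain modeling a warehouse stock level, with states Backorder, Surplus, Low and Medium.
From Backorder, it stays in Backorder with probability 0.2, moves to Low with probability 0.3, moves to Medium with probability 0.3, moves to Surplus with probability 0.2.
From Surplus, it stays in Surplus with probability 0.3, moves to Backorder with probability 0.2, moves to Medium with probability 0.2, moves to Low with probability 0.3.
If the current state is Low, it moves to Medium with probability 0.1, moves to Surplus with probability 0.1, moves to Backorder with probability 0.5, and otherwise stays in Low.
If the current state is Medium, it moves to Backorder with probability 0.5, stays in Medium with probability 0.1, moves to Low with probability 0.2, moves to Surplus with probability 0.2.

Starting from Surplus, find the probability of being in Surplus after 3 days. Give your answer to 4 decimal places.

Propagate the distribution vector 3 days from Surplus.
After 0 days: (0.0000, 1.0000, 0.0000, 0.0000)
After 1 day: (0.2000, 0.3000, 0.3000, 0.2000)
After 2 days: (0.3500, 0.2000, 0.2800, 0.1700)
After 3 days: (0.3350, 0.1920, 0.2830, 0.1900)
P(in Surplus after 3 days) = 0.1920

0.1920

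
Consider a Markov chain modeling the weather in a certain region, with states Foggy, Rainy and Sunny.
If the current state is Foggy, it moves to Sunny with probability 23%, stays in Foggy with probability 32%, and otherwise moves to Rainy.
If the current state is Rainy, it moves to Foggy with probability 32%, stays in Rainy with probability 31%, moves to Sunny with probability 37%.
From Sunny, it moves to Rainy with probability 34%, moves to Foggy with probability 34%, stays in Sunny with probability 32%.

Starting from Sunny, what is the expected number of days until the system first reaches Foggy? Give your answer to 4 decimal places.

2.9994

Let t(s) be the expected number of days to first reach Foggy from state s, with t(Foggy) = 0. Conditioning on the first day:
t(Rainy) = 1 + 0.31·t(Rainy) + 0.37·t(Sunny)
t(Sunny) = 1 + 0.34·t(Rainy) + 0.32·t(Sunny)
Solving: t(Rainy) = 3.0577, t(Sunny) = 2.9994.
Expected days from Sunny to Foggy: 2.9994.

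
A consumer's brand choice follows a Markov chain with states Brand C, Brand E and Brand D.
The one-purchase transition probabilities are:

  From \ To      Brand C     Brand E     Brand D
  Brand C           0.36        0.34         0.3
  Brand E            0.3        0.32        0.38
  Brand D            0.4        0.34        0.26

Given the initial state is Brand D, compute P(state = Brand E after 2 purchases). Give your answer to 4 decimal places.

Sum over the intermediate state after 1 purchase:
P = P(Brand D→Brand C)·P(Brand C→Brand E) + P(Brand D→Brand E)·P(Brand E→Brand E) + P(Brand D→Brand D)·P(Brand D→Brand E)
  = 0.4×0.34 + 0.34×0.32 + 0.26×0.34
  = 0.1360 + 0.1088 + 0.0884 = 0.3332

0.3332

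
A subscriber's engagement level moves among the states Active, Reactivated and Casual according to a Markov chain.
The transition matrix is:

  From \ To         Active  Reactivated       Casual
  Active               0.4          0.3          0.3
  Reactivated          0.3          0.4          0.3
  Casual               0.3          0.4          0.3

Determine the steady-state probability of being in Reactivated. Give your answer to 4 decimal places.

0.3667

Let the stationary distribution be π with π = πP and π_1 + π_2 + π_3 = 1.
π_1 = 0.4·π_1 + 0.3·π_2 + 0.3·π_3
π_2 = 0.3·π_1 + 0.4·π_2 + 0.4·π_3
Solving with the normalization constraint gives π = (0.3333, 0.3667, 0.3000).
So the stationary probability of Reactivated is 0.3667.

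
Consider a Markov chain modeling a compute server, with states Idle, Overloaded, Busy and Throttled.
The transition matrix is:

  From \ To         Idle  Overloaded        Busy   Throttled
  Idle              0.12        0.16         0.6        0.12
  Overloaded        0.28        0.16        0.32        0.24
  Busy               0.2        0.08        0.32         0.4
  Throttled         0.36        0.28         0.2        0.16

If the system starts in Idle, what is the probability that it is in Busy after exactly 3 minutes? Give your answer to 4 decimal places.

Propagate the distribution vector 3 minutes from Idle.
After 0 minutes: (1.0000, 0.0000, 0.0000, 0.0000)
After 1 minute: (0.1200, 0.1600, 0.6000, 0.1200)
After 2 minutes: (0.2224, 0.1264, 0.3392, 0.3120)
After 3 minutes: (0.2422, 0.1703, 0.3448, 0.2426)
P(in Busy after 3 minutes) = 0.3448

0.3448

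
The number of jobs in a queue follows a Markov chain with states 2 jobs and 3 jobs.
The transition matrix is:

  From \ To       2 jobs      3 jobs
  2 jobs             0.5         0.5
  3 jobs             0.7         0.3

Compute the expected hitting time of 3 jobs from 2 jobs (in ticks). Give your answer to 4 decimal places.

2.0000

Let t(s) be the expected number of ticks to first reach 3 jobs from state s, with t(3 jobs) = 0. Conditioning on the first tick:
t(2 jobs) = 1 + 0.5·t(2 jobs)
Solving: t(2 jobs) = 2.0000.
Expected ticks from 2 jobs to 3 jobs: 2.0000.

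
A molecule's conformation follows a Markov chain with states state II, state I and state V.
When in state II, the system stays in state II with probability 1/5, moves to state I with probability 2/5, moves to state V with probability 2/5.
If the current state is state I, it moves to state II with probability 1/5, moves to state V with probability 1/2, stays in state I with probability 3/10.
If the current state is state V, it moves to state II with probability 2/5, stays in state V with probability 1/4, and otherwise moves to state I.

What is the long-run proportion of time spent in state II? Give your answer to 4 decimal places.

Let the stationary distribution be π with π = πP and π_1 + π_2 + π_3 = 1.
π_1 = 0.2·π_1 + 0.2·π_2 + 0.4·π_3
π_2 = 0.4·π_1 + 0.3·π_2 + 0.35·π_3
Solving with the normalization constraint gives π = (0.2756, 0.3465, 0.3780).
So the stationary probability of state II is 0.2756.

0.2756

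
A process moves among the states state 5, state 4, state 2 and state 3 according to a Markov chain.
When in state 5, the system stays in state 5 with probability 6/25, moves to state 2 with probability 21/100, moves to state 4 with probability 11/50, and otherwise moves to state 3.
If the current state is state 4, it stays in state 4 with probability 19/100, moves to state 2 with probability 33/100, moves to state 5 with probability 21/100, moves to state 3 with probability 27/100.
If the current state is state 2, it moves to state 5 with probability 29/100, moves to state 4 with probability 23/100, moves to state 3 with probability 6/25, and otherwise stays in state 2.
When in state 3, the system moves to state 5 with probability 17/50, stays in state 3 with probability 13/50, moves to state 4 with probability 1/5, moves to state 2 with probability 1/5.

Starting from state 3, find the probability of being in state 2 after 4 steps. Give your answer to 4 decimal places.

Propagate the distribution vector 4 steps from state 3.
After 0 steps: (0.0000, 0.0000, 0.0000, 1.0000)
After 1 step: (0.3400, 0.2000, 0.2000, 0.2600)
After 2 steps: (0.2700, 0.2108, 0.2374, 0.2818)
After 3 steps: (0.2737, 0.2104, 0.2396, 0.2763)
After 4 steps: (0.2733, 0.2106, 0.2397, 0.2765)
P(in state 2 after 4 steps) = 0.2397

0.2397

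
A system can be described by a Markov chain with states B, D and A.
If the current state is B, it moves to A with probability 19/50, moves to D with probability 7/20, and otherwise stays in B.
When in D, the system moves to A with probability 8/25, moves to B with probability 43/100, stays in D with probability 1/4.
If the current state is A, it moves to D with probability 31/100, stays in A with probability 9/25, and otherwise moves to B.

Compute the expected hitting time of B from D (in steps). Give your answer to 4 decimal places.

2.5210

Let t(s) be the expected number of steps to first reach B from state s, with t(B) = 0. Conditioning on the first step:
t(D) = 1 + 0.25·t(D) + 0.32·t(A)
t(A) = 1 + 0.31·t(D) + 0.36·t(A)
Solving: t(D) = 2.5210, t(A) = 2.7836.
Expected steps from D to B: 2.5210.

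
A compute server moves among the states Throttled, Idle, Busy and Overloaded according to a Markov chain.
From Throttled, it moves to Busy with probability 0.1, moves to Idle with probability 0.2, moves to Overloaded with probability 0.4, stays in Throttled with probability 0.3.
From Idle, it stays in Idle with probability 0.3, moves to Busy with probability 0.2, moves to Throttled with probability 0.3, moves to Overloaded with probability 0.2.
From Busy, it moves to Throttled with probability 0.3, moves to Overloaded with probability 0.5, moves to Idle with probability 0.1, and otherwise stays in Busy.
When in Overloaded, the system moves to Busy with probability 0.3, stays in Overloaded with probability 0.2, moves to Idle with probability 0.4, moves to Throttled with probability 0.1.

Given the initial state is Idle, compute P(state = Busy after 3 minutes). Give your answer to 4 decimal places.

Propagate the distribution vector 3 minutes from Idle.
After 0 minutes: (0.0000, 1.0000, 0.0000, 0.0000)
After 1 minute: (0.3000, 0.3000, 0.2000, 0.2000)
After 2 minutes: (0.2600, 0.2500, 0.1700, 0.3200)
After 3 minutes: (0.2360, 0.2720, 0.1890, 0.3030)
P(in Busy after 3 minutes) = 0.1890

0.1890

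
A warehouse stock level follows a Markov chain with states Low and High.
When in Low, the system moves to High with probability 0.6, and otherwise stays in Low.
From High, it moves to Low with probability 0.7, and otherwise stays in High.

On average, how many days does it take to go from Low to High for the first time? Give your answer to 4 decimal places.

Let t(s) be the expected number of days to first reach High from state s, with t(High) = 0. Conditioning on the first day:
t(Low) = 1 + 0.4·t(Low)
Solving: t(Low) = 1.6667.
Expected days from Low to High: 1.6667.

1.6667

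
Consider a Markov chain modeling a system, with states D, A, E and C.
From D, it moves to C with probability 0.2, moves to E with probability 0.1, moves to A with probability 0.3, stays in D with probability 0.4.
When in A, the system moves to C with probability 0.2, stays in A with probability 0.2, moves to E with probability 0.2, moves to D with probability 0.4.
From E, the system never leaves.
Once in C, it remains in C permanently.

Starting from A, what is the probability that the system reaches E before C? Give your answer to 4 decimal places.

0.4444

Let h(s) be the probability of absorption at E starting from transient state s. Then h(E) = 1 and h(C) = 0. By first-step analysis:
h(D) = 0.4·h(D) + 0.3·h(A) + 0.1·1 + 0.2·0
h(A) = 0.4·h(D) + 0.2·h(A) + 0.2·1 + 0.2·0
Solving: h(D) = 0.3889, h(A) = 0.4444.
Starting from A, the probability is 0.4444.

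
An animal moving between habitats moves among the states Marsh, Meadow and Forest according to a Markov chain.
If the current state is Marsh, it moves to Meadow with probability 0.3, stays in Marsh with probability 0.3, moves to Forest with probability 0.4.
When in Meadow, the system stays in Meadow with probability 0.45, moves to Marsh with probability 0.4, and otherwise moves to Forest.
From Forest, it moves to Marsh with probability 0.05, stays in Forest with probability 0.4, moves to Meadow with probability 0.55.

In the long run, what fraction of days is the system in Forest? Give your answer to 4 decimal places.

0.2904

Let the stationary distribution be π with π = πP and π_1 + π_2 + π_3 = 1.
π_1 = 0.3·π_1 + 0.4·π_2 + 0.05·π_3
π_2 = 0.3·π_1 + 0.45·π_2 + 0.55·π_3
Solving with the normalization constraint gives π = (0.2712, 0.4384, 0.2904).
So the stationary probability of Forest is 0.2904.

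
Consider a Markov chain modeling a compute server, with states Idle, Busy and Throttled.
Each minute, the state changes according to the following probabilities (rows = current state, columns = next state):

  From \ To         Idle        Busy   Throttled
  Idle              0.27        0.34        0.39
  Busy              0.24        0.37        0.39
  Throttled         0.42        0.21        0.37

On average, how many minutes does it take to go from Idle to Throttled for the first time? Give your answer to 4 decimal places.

Let t(s) be the expected number of minutes to first reach Throttled from state s, with t(Throttled) = 0. Conditioning on the first minute:
t(Idle) = 1 + 0.27·t(Idle) + 0.34·t(Busy)
t(Busy) = 1 + 0.24·t(Idle) + 0.37·t(Busy)
Solving: t(Idle) = 2.5641, t(Busy) = 2.5641.
Expected minutes from Idle to Throttled: 2.5641.

2.5641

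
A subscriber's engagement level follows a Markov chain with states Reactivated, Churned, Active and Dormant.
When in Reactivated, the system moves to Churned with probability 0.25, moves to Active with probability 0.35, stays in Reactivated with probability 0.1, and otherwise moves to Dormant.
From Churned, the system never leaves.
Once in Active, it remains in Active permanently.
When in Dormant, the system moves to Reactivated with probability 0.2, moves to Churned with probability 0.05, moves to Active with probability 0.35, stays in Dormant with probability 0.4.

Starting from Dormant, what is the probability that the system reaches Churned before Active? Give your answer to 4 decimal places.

Let h(s) be the probability of absorption at Churned starting from transient state s. Then h(Churned) = 1 and h(Active) = 0. By first-step analysis:
h(Reactivated) = 0.1·h(Reactivated) + 0.25·1 + 0.35·0 + 0.3·h(Dormant)
h(Dormant) = 0.2·h(Reactivated) + 0.05·1 + 0.35·0 + 0.4·h(Dormant)
Solving: h(Reactivated) = 0.3438, h(Dormant) = 0.1979.
Starting from Dormant, the probability is 0.1979.

0.1979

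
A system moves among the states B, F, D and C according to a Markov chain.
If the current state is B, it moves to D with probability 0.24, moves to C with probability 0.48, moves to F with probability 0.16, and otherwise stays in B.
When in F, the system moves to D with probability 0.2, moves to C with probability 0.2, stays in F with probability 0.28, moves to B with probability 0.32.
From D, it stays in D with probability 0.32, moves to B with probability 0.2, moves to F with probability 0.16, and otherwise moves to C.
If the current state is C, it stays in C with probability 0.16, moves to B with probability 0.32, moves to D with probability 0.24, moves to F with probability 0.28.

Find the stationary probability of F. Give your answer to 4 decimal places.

Let the stationary distribution be π with π = πP and π_1 + π_2 + π_3 + π_4 = 1.
π_1 = 0.12·π_1 + 0.32·π_2 + 0.2·π_3 + 0.32·π_4
π_2 = 0.16·π_1 + 0.28·π_2 + 0.16·π_3 + 0.28·π_4
π_3 = 0.24·π_1 + 0.2·π_2 + 0.32·π_3 + 0.24·π_4
Solving with the normalization constraint gives π = (0.2415, 0.2209, 0.2513, 0.2863).
So the stationary probability of F is 0.2209.

0.2209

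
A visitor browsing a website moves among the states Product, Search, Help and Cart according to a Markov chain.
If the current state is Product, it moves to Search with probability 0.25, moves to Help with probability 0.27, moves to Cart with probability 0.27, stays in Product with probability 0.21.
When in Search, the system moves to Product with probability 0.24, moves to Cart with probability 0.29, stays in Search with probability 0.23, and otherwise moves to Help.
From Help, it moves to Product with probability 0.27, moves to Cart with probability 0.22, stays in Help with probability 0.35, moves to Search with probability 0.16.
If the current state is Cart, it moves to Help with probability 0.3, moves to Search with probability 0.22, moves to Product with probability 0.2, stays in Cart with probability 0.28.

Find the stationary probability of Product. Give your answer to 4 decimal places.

Let the stationary distribution be π with π = πP and π_1 + π_2 + π_3 + π_4 = 1.
π_1 = 0.21·π_1 + 0.24·π_2 + 0.27·π_3 + 0.2·π_4
π_2 = 0.25·π_1 + 0.23·π_2 + 0.16·π_3 + 0.22·π_4
π_3 = 0.27·π_1 + 0.24·π_2 + 0.35·π_3 + 0.3·π_4
Solving with the normalization constraint gives π = (0.2314, 0.2113, 0.2951, 0.2621).
So the stationary probability of Product is 0.2314.

0.2314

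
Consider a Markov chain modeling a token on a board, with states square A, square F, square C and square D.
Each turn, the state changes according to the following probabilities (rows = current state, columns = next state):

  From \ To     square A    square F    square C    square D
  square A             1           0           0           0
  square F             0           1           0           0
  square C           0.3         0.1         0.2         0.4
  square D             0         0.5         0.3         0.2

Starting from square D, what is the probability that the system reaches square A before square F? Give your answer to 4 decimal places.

Let h(s) be the probability of absorption at square A starting from transient state s. Then h(square A) = 1 and h(square F) = 0. By first-step analysis:
h(square C) = 0.3·1 + 0.1·0 + 0.2·h(square C) + 0.4·h(square D)
h(square D) = 0.5·0 + 0.3·h(square C) + 0.2·h(square D)
Solving: h(square C) = 0.4615, h(square D) = 0.1731.
Starting from square D, the probability is 0.1731.

0.1731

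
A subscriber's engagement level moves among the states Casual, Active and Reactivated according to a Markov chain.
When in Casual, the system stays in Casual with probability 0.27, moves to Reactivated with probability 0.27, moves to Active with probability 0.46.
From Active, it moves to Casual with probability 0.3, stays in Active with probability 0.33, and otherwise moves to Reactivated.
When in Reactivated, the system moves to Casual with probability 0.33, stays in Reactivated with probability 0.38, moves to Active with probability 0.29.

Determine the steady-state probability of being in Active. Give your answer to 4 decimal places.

Let the stationary distribution be π with π = πP and π_1 + π_2 + π_3 = 1.
π_1 = 0.27·π_1 + 0.3·π_2 + 0.33·π_3
π_2 = 0.46·π_1 + 0.33·π_2 + 0.29·π_3
Solving with the normalization constraint gives π = (0.3013, 0.3554, 0.3433).
So the stationary probability of Active is 0.3554.

0.3554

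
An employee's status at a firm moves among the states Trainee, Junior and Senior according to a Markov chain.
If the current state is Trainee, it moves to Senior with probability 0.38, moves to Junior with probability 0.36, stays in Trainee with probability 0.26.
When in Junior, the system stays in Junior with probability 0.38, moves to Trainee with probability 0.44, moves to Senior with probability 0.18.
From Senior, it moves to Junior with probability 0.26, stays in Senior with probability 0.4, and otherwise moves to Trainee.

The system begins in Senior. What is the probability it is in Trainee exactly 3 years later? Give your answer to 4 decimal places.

0.3454

Propagate the distribution vector 3 years from Senior.
After 0 years: (0.0000, 0.0000, 1.0000)
After 1 year: (0.3400, 0.2600, 0.4000)
After 2 years: (0.3388, 0.3252, 0.3360)
After 3 years: (0.3454, 0.3329, 0.3217)
P(in Trainee after 3 years) = 0.3454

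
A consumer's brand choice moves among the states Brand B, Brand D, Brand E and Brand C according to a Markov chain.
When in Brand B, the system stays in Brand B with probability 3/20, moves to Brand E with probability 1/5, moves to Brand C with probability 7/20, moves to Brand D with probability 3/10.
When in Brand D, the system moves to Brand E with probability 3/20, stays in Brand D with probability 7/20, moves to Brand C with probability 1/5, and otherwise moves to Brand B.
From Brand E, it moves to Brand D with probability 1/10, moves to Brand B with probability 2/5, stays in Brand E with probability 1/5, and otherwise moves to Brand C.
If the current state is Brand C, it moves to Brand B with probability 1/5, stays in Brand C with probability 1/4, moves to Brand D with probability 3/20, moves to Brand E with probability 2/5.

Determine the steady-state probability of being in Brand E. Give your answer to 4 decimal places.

0.2444

Let the stationary distribution be π with π = πP and π_1 + π_2 + π_3 + π_4 = 1.
π_1 = 0.15·π_1 + 0.3·π_2 + 0.4·π_3 + 0.2·π_4
π_2 = 0.3·π_1 + 0.35·π_2 + 0.1·π_3 + 0.15·π_4
π_3 = 0.2·π_1 + 0.15·π_2 + 0.2·π_3 + 0.4·π_4
Solving with the normalization constraint gives π = (0.2580, 0.2206, 0.2444, 0.2770).
So the stationary probability of Brand E is 0.2444.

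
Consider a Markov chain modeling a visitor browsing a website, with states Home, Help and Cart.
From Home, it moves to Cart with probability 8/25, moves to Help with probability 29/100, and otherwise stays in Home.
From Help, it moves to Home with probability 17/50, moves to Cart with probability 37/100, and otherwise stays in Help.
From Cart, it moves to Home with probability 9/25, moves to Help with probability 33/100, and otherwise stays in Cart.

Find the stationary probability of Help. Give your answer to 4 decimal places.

Let the stationary distribution be π with π = πP and π_1 + π_2 + π_3 = 1.
π_1 = 0.39·π_1 + 0.34·π_2 + 0.36·π_3
π_2 = 0.29·π_1 + 0.29·π_2 + 0.33·π_3
Solving with the normalization constraint gives π = (0.3649, 0.3033, 0.3318).
So the stationary probability of Help is 0.3033.

0.3033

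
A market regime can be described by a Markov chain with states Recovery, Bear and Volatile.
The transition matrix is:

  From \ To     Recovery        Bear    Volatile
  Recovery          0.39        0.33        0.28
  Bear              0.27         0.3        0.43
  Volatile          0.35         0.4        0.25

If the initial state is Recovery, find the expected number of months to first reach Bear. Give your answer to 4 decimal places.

2.8651

Let t(s) be the expected number of months to first reach Bear from state s, with t(Bear) = 0. Conditioning on the first month:
t(Recovery) = 1 + 0.39·t(Recovery) + 0.28·t(Volatile)
t(Volatile) = 1 + 0.35·t(Recovery) + 0.25·t(Volatile)
Solving: t(Recovery) = 2.8651, t(Volatile) = 2.6704.
Expected months from Recovery to Bear: 2.8651.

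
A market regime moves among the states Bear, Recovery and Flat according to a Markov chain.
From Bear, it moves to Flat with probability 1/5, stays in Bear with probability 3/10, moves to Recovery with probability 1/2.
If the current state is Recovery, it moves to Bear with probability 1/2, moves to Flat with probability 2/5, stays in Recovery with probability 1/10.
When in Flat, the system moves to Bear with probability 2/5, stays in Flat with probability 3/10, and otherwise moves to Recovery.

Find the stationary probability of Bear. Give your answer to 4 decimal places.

Let the stationary distribution be π with π = πP and π_1 + π_2 + π_3 = 1.
π_1 = 0.3·π_1 + 0.5·π_2 + 0.4·π_3
π_2 = 0.5·π_1 + 0.1·π_2 + 0.3·π_3
Solving with the normalization constraint gives π = (0.3923, 0.3154, 0.2923).
So the stationary probability of Bear is 0.3923.

0.3923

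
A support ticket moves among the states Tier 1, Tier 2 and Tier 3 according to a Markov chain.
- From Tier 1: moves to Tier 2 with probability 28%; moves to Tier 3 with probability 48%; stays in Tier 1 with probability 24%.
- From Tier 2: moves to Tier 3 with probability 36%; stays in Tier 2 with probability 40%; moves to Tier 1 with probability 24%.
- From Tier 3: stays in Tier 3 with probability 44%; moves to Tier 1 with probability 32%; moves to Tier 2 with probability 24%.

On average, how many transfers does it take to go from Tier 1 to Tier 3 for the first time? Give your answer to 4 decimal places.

Let t(s) be the expected number of transfers to first reach Tier 3 from state s, with t(Tier 3) = 0. Conditioning on the first transfer:
t(Tier 1) = 1 + 0.24·t(Tier 1) + 0.28·t(Tier 2)
t(Tier 2) = 1 + 0.24·t(Tier 1) + 0.4·t(Tier 2)
Solving: t(Tier 1) = 2.2634, t(Tier 2) = 2.5720.
Expected transfers from Tier 1 to Tier 3: 2.2634.

2.2634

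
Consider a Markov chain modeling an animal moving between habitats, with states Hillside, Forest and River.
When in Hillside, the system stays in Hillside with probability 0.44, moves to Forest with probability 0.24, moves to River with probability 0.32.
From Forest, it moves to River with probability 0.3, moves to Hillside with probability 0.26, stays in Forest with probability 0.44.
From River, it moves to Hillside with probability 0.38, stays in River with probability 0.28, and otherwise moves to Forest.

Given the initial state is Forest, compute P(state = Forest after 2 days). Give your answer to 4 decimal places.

Sum over the intermediate state after 1 day:
P = P(Forest→Hillside)·P(Hillside→Forest) + P(Forest→Forest)·P(Forest→Forest) + P(Forest→River)·P(River→Forest)
  = 0.26×0.24 + 0.44×0.44 + 0.3×0.34
  = 0.0624 + 0.1936 + 0.1020 = 0.3580

0.3580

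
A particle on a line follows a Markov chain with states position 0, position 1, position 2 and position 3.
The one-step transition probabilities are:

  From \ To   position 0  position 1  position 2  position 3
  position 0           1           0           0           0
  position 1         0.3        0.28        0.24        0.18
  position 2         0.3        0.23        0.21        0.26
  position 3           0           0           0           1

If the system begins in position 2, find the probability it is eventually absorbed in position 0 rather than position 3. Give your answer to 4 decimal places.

0.5549

Let h(s) be the probability of absorption at position 0 starting from transient state s. Then h(position 0) = 1 and h(position 3) = 0. By first-step analysis:
h(position 1) = 0.3·1 + 0.28·h(position 1) + 0.24·h(position 2) + 0.18·0
h(position 2) = 0.3·1 + 0.23·h(position 1) + 0.21·h(position 2) + 0.26·0
Solving: h(position 1) = 0.6016, h(position 2) = 0.5549.
Starting from position 2, the probability is 0.5549.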